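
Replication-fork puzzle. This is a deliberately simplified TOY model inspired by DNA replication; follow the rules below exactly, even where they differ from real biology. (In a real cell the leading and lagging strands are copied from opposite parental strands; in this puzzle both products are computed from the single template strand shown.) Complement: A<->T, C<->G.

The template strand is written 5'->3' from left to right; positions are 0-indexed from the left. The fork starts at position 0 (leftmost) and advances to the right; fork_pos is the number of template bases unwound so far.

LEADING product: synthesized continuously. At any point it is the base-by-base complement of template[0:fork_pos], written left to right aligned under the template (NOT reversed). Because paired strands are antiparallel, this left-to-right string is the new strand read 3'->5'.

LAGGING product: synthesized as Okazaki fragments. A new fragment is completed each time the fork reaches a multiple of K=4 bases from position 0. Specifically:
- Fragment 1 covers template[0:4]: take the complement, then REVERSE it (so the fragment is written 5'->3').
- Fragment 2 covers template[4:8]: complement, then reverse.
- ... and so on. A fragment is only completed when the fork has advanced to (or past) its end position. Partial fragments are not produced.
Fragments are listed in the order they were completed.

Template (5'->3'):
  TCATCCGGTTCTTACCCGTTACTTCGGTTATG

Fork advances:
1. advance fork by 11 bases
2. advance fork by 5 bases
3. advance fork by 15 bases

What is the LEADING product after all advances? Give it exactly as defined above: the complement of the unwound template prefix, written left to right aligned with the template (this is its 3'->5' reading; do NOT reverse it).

Step 1: advance 11 -> fork_pos = 0 + 11 = 11.
Step 2: advance 5 -> fork_pos = 11 + 5 = 16.
Step 3: advance 15 -> fork_pos = 16 + 15 = 31.
Unwound prefix: template[0:31] = TCATCCGGTTCTTACCCGTTACTTCGGTTAT
Complement it base by base (A<->T, C<->G), keeping left-to-right order:
  [0:5] TCATC -> AGTAG
  [5:10] CGGTT -> GCCAA
  [10:15] CTTAC -> GAATG
  [15:20] CCGTT -> GGCAA
  [20:25] ACTTC -> TGAAG
  [25:30] GGTTA -> CCAAT
  [30:31] T -> A
Concatenate: AGTAGGCCAAGAATGGGCAATGAAGCCAATA (length 31; written aligned with the template, i.e. 3'->5').

Answer: AGTAGGCCAAGAATGGGCAATGAAGCCAATA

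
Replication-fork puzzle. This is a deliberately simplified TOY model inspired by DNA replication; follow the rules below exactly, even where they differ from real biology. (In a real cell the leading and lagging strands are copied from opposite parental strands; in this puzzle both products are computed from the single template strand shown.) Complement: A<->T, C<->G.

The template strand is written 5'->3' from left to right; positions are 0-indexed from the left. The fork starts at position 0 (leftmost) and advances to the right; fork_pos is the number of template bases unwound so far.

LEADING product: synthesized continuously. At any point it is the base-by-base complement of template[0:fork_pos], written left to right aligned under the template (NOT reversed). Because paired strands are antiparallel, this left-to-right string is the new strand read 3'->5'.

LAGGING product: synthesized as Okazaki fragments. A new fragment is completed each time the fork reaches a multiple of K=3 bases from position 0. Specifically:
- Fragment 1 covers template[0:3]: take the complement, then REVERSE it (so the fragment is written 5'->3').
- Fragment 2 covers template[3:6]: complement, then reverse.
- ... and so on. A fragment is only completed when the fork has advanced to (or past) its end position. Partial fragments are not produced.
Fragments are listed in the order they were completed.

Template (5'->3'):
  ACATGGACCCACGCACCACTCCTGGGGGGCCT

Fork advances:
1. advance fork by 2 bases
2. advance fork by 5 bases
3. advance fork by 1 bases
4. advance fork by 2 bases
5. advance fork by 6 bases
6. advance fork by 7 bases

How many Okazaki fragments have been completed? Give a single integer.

Step 1: advance 2 -> fork_pos = 0 + 2 = 2. Next multiple of 3 is 3 (not reached); still 0 fragment(s).
Step 2: advance 5 -> fork_pos = 2 + 5 = 7. Reached multiple(s) of 3: 3, 6 -> fragments 1-2 completed (2 total).
Step 3: advance 1 -> fork_pos = 7 + 1 = 8. Next multiple of 3 is 9 (not reached); still 2 fragment(s).
Step 4: advance 2 -> fork_pos = 8 + 2 = 10. Reached multiple(s) of 3: 9 -> fragment 3 completed (3 total).
Step 5: advance 6 -> fork_pos = 10 + 6 = 16. Reached multiple(s) of 3: 12, 15 -> fragments 4-5 completed (5 total).
Step 6: advance 7 -> fork_pos = 16 + 7 = 23. Reached multiple(s) of 3: 18, 21 -> fragments 6-7 completed (7 total).
Check: final fork_pos = 23; the multiples of 3 that are <= 23 are 3..21 -> 23 // 3 = 7 completed fragment(s).

Answer: 7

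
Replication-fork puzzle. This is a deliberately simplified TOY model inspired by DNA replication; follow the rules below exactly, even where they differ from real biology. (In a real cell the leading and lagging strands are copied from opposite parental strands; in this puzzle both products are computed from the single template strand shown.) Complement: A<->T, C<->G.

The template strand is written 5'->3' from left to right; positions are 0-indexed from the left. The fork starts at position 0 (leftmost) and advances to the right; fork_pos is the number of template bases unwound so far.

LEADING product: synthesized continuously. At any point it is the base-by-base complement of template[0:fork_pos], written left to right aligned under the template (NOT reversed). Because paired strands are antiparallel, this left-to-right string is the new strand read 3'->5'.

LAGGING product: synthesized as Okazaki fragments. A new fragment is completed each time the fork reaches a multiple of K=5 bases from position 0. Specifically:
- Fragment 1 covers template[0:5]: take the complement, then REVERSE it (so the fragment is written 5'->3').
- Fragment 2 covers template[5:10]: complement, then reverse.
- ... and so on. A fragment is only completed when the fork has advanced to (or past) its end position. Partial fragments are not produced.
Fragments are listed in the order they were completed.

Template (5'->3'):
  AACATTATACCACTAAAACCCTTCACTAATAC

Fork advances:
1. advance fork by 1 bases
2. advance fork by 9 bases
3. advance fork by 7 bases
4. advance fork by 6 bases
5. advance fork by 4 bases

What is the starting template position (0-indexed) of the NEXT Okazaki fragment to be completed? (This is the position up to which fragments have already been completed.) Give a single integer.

Step 1: advance 1 -> fork_pos = 0 + 1 = 1. Next multiple of 5 is 5 (not reached); still 0 fragment(s).
Step 2: advance 9 -> fork_pos = 1 + 9 = 10. Reached multiple(s) of 5: 5, 10 -> fragments 1-2 completed (2 total).
Step 3: advance 7 -> fork_pos = 10 + 7 = 17. Reached multiple(s) of 5: 15 -> fragment 3 completed (3 total).
Step 4: advance 6 -> fork_pos = 17 + 6 = 23. Reached multiple(s) of 5: 20 -> fragment 4 completed (4 total).
Step 5: advance 4 -> fork_pos = 23 + 4 = 27. Reached multiple(s) of 5: 25 -> fragment 5 completed (5 total).
5 fragment(s) completed, covering template[0:25] (5 x 5 = 25). The next fragment, fragment 6, covers template[25:30], so it starts at position 25.

Answer: 25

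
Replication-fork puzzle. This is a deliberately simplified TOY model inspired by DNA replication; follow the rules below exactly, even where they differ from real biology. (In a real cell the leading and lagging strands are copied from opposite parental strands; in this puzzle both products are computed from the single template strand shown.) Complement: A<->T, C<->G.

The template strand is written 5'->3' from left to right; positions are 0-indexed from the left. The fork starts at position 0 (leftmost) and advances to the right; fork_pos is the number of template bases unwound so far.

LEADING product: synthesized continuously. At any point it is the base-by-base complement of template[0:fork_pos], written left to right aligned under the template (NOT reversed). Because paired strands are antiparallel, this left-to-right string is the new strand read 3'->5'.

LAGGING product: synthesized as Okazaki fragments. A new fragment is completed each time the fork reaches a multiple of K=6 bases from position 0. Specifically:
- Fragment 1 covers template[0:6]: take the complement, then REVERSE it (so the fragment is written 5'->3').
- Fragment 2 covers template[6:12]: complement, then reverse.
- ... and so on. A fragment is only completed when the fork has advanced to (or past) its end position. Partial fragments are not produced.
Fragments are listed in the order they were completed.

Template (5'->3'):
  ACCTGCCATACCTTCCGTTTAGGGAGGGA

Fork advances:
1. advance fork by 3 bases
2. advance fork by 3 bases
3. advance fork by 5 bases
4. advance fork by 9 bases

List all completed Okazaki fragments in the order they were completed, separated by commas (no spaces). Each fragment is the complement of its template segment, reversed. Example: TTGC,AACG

Answer: GCAGGT,GGTATG,ACGGAA

Derivation:
Step 1: advance 3 -> fork_pos = 0 + 3 = 3. Next multiple of 6 is 6 (not reached); still 0 fragment(s).
Step 2: advance 3 -> fork_pos = 3 + 3 = 6. Reached multiple(s) of 6: 6 -> fragment 1 completed (1 total).
Step 3: advance 5 -> fork_pos = 6 + 5 = 11. Next multiple of 6 is 12 (not reached); still 1 fragment(s).
Step 4: advance 9 -> fork_pos = 11 + 9 = 20. Reached multiple(s) of 6: 12, 18 -> fragments 2-3 completed (3 total).
Final fork_pos = 20, so 3 fragment(s) are complete. Build each: template segment -> complement -> reverse.
Fragment 1: template[0:6] = ACCTGC -> complement TGGACG -> reversed GCAGGT
Fragment 2: template[6:12] = CATACC -> complement GTATGG -> reversed GGTATG
Fragment 3: template[12:18] = TTCCGT -> complement AAGGCA -> reversed ACGGAA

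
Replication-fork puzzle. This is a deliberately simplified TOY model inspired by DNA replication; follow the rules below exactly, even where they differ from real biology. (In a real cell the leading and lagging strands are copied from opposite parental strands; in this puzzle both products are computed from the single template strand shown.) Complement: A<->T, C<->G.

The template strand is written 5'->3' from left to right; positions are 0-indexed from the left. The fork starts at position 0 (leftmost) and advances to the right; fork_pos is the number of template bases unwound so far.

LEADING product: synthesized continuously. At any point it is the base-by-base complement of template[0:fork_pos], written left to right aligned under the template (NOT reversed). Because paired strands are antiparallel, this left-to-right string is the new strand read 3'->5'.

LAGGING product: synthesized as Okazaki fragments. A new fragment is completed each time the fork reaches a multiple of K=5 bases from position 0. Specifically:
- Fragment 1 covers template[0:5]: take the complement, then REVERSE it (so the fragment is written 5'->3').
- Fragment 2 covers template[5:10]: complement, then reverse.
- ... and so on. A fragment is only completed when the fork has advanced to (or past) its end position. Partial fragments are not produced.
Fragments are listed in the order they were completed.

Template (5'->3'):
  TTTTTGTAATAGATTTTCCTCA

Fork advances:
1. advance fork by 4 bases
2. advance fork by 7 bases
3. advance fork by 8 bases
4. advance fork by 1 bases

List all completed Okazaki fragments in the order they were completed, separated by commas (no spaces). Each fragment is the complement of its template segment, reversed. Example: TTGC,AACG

Step 1: advance 4 -> fork_pos = 0 + 4 = 4. Next multiple of 5 is 5 (not reached); still 0 fragment(s).
Step 2: advance 7 -> fork_pos = 4 + 7 = 11. Reached multiple(s) of 5: 5, 10 -> fragments 1-2 completed (2 total).
Step 3: advance 8 -> fork_pos = 11 + 8 = 19. Reached multiple(s) of 5: 15 -> fragment 3 completed (3 total).
Step 4: advance 1 -> fork_pos = 19 + 1 = 20. Reached multiple(s) of 5: 20 -> fragment 4 completed (4 total).
Final fork_pos = 20, so 4 fragment(s) are complete. Build each: template segment -> complement -> reverse.
Fragment 1: template[0:5] = TTTTT -> complement AAAAA -> reversed AAAAA
Fragment 2: template[5:10] = GTAAT -> complement CATTA -> reversed ATTAC
Fragment 3: template[10:15] = AGATT -> complement TCTAA -> reversed AATCT
Fragment 4: template[15:20] = TTCCT -> complement AAGGA -> reversed AGGAA

Answer: AAAAA,ATTAC,AATCT,AGGAA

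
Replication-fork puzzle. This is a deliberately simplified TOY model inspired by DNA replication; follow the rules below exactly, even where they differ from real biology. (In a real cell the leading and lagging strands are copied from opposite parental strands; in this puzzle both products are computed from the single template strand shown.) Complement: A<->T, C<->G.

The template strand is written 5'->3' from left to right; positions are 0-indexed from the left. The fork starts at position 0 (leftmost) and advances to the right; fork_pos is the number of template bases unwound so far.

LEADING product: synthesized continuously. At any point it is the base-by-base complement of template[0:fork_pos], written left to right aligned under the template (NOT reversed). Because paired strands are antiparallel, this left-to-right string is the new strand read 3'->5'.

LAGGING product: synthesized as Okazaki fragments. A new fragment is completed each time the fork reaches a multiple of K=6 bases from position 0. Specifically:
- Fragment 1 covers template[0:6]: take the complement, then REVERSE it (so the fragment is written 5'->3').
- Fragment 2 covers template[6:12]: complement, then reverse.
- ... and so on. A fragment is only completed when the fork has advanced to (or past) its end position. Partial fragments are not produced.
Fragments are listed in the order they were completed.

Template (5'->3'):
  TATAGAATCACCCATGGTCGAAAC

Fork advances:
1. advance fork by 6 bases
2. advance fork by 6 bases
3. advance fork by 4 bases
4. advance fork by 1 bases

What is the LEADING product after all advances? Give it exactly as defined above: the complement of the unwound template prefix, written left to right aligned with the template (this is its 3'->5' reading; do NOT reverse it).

Answer: ATATCTTAGTGGGTACC

Derivation:
Step 1: advance 6 -> fork_pos = 0 + 6 = 6.
Step 2: advance 6 -> fork_pos = 6 + 6 = 12.
Step 3: advance 4 -> fork_pos = 12 + 4 = 16.
Step 4: advance 1 -> fork_pos = 16 + 1 = 17.
Unwound prefix: template[0:17] = TATAGAATCACCCATGG
Complement it base by base (A<->T, C<->G), keeping left-to-right order:
  [0:5] TATAG -> ATATC
  [5:10] AATCA -> TTAGT
  [10:15] CCCAT -> GGGTA
  [15:17] GG -> CC
Concatenate: ATATCTTAGTGGGTACC (length 17; written aligned with the template, i.e. 3'->5').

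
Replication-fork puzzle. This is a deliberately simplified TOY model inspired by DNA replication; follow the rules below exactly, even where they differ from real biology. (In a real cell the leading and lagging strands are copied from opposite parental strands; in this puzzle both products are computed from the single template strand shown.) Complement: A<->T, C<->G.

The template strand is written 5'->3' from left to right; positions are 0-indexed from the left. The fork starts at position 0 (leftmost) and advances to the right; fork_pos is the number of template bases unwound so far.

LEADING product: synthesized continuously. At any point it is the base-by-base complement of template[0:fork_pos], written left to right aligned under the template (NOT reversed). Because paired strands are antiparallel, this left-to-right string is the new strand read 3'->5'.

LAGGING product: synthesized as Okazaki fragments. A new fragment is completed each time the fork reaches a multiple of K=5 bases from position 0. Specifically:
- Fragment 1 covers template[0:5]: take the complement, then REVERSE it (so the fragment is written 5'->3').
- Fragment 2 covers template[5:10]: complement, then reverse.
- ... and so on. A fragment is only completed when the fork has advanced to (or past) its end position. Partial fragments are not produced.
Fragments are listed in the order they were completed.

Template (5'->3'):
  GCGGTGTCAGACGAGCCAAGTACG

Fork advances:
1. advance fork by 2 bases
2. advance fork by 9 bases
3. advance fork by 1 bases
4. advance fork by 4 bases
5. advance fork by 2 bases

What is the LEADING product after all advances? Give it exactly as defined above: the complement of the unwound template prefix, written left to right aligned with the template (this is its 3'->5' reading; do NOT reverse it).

Answer: CGCCACAGTCTGCTCGGT

Derivation:
Step 1: advance 2 -> fork_pos = 0 + 2 = 2.
Step 2: advance 9 -> fork_pos = 2 + 9 = 11.
Step 3: advance 1 -> fork_pos = 11 + 1 = 12.
Step 4: advance 4 -> fork_pos = 12 + 4 = 16.
Step 5: advance 2 -> fork_pos = 16 + 2 = 18.
Unwound prefix: template[0:18] = GCGGTGTCAGACGAGCCA
Complement it base by base (A<->T, C<->G), keeping left-to-right order:
  [0:5] GCGGT -> CGCCA
  [5:10] GTCAG -> CAGTC
  [10:15] ACGAG -> TGCTC
  [15:18] CCA -> GGT
Concatenate: CGCCACAGTCTGCTCGGT (length 18; written aligned with the template, i.e. 3'->5').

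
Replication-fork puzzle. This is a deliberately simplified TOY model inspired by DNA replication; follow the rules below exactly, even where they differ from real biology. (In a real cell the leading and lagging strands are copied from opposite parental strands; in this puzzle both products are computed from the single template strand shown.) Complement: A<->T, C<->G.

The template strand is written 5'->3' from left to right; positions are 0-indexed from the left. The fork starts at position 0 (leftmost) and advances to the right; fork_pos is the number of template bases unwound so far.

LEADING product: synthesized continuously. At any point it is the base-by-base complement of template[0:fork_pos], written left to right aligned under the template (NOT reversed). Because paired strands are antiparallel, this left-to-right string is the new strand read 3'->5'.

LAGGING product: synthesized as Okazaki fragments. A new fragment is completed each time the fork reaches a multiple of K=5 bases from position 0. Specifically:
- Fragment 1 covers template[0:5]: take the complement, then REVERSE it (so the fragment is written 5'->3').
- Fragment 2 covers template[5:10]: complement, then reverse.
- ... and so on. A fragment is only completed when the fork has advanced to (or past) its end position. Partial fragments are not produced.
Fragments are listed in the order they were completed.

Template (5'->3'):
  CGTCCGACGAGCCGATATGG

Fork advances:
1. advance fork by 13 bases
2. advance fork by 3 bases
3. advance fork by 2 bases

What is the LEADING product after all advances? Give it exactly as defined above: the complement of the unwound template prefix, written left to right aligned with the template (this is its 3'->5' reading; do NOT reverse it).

Step 1: advance 13 -> fork_pos = 0 + 13 = 13.
Step 2: advance 3 -> fork_pos = 13 + 3 = 16.
Step 3: advance 2 -> fork_pos = 16 + 2 = 18.
Unwound prefix: template[0:18] = CGTCCGACGAGCCGATAT
Complement it base by base (A<->T, C<->G), keeping left-to-right order:
  [0:5] CGTCC -> GCAGG
  [5:10] GACGA -> CTGCT
  [10:15] GCCGA -> CGGCT
  [15:18] TAT -> ATA
Concatenate: GCAGGCTGCTCGGCTATA (length 18; written aligned with the template, i.e. 3'->5').

Answer: GCAGGCTGCTCGGCTATA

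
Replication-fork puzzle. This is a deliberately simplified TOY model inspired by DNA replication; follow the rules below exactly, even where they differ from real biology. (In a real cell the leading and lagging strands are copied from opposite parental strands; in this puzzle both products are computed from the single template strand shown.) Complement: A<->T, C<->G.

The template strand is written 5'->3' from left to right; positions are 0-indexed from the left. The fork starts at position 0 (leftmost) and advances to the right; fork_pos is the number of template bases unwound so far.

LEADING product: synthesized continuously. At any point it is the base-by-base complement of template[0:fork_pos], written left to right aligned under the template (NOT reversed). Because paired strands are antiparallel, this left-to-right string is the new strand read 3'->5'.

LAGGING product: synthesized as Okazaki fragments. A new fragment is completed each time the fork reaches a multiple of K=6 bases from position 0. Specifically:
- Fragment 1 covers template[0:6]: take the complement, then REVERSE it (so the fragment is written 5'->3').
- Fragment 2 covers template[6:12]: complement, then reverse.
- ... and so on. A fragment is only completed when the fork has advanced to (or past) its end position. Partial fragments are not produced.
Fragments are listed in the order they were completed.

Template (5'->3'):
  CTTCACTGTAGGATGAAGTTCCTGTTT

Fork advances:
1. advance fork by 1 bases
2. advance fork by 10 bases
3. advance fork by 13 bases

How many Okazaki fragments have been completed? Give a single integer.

Step 1: advance 1 -> fork_pos = 0 + 1 = 1. Next multiple of 6 is 6 (not reached); still 0 fragment(s).
Step 2: advance 10 -> fork_pos = 1 + 10 = 11. Reached multiple(s) of 6: 6 -> fragment 1 completed (1 total).
Step 3: advance 13 -> fork_pos = 11 + 13 = 24. Reached multiple(s) of 6: 12, 18, 24 -> fragments 2-4 completed (4 total).
Check: final fork_pos = 24; the multiples of 6 that are <= 24 are 6..24 -> 24 // 6 = 4 completed fragment(s).

Answer: 4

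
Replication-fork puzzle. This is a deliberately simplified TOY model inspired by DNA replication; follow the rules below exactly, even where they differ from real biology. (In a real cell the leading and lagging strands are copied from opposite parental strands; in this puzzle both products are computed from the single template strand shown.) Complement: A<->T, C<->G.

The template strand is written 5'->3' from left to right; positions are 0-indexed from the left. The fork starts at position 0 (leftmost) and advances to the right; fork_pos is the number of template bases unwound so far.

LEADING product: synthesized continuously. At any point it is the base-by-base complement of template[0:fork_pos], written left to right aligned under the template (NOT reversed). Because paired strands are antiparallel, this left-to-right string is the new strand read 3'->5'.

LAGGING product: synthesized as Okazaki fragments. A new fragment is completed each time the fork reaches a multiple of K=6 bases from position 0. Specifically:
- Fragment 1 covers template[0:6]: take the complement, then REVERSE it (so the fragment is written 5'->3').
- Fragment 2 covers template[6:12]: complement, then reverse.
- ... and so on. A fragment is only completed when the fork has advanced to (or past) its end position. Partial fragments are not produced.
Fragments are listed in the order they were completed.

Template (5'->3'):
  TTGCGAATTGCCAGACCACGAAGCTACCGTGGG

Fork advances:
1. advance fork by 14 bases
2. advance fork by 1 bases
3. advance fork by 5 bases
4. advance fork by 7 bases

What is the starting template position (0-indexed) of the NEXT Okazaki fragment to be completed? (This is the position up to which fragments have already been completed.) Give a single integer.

Step 1: advance 14 -> fork_pos = 0 + 14 = 14. Reached multiple(s) of 6: 6, 12 -> fragments 1-2 completed (2 total).
Step 2: advance 1 -> fork_pos = 14 + 1 = 15. Next multiple of 6 is 18 (not reached); still 2 fragment(s).
Step 3: advance 5 -> fork_pos = 15 + 5 = 20. Reached multiple(s) of 6: 18 -> fragment 3 completed (3 total).
Step 4: advance 7 -> fork_pos = 20 + 7 = 27. Reached multiple(s) of 6: 24 -> fragment 4 completed (4 total).
4 fragment(s) completed, covering template[0:24] (4 x 6 = 24). The next fragment, fragment 5, covers template[24:30], so it starts at position 24.

Answer: 24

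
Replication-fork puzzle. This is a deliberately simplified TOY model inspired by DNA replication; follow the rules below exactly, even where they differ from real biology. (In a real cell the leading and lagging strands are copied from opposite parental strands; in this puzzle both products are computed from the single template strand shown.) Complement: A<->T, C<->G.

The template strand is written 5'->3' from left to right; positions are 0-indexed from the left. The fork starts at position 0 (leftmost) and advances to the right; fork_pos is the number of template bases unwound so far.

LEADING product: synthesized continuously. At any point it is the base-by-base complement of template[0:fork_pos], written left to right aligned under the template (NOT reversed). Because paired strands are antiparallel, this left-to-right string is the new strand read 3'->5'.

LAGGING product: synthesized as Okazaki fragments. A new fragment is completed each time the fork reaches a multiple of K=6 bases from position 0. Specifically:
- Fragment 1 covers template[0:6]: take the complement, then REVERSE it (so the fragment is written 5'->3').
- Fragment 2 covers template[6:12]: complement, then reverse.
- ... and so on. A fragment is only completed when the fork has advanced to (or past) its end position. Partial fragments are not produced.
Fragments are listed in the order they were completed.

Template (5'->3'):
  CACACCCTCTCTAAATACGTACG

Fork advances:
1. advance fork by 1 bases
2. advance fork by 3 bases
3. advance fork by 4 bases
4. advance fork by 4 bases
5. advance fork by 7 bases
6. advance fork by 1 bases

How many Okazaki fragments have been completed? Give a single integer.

Step 1: advance 1 -> fork_pos = 0 + 1 = 1. Next multiple of 6 is 6 (not reached); still 0 fragment(s).
Step 2: advance 3 -> fork_pos = 1 + 3 = 4. Next multiple of 6 is 6 (not reached); still 0 fragment(s).
Step 3: advance 4 -> fork_pos = 4 + 4 = 8. Reached multiple(s) of 6: 6 -> fragment 1 completed (1 total).
Step 4: advance 4 -> fork_pos = 8 + 4 = 12. Reached multiple(s) of 6: 12 -> fragment 2 completed (2 total).
Step 5: advance 7 -> fork_pos = 12 + 7 = 19. Reached multiple(s) of 6: 18 -> fragment 3 completed (3 total).
Step 6: advance 1 -> fork_pos = 19 + 1 = 20. Next multiple of 6 is 24 (not reached); still 3 fragment(s).
Check: final fork_pos = 20; the multiples of 6 that are <= 20 are 6..18 -> 20 // 6 = 3 completed fragment(s).

Answer: 3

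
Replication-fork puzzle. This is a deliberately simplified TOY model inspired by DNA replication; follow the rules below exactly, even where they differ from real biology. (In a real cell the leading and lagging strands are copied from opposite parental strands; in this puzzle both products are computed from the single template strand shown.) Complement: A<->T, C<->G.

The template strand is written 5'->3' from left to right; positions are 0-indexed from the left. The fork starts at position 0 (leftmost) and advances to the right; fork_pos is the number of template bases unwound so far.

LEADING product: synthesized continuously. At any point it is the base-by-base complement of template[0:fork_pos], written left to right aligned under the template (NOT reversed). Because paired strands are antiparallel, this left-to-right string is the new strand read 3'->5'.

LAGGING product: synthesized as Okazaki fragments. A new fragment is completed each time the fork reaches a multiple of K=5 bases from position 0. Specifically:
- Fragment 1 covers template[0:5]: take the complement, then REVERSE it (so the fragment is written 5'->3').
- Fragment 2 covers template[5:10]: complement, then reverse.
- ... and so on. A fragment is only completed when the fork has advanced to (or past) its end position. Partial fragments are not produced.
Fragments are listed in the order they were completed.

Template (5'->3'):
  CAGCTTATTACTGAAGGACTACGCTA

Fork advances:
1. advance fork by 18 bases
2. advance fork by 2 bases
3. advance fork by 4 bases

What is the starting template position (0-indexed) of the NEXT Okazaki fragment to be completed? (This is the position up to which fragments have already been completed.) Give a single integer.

Step 1: advance 18 -> fork_pos = 0 + 18 = 18. Reached multiple(s) of 5: 5, 10, 15 -> fragments 1-3 completed (3 total).
Step 2: advance 2 -> fork_pos = 18 + 2 = 20. Reached multiple(s) of 5: 20 -> fragment 4 completed (4 total).
Step 3: advance 4 -> fork_pos = 20 + 4 = 24. Next multiple of 5 is 25 (not reached); still 4 fragment(s).
4 fragment(s) completed, covering template[0:20] (4 x 5 = 20). The next fragment, fragment 5, covers template[20:25], so it starts at position 20.

Answer: 20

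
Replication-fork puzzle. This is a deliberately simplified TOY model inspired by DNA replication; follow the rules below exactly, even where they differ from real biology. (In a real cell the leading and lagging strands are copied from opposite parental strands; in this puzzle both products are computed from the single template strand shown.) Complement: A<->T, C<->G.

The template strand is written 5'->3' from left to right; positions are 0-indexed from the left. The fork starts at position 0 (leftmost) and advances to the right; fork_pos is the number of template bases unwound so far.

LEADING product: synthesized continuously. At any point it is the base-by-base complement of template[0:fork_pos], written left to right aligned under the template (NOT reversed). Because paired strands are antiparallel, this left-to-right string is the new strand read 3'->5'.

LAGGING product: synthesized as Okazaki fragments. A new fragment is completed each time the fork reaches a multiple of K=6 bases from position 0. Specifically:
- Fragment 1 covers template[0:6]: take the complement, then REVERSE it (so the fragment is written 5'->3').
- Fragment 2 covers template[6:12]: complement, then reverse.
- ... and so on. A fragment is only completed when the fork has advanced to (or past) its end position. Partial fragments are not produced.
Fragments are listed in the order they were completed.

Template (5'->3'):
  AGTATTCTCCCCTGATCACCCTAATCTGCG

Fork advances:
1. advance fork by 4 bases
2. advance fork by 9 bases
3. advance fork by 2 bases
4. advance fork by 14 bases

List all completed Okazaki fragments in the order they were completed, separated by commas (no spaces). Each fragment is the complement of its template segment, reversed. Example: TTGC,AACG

Answer: AATACT,GGGGAG,TGATCA,TTAGGG

Derivation:
Step 1: advance 4 -> fork_pos = 0 + 4 = 4. Next multiple of 6 is 6 (not reached); still 0 fragment(s).
Step 2: advance 9 -> fork_pos = 4 + 9 = 13. Reached multiple(s) of 6: 6, 12 -> fragments 1-2 completed (2 total).
Step 3: advance 2 -> fork_pos = 13 + 2 = 15. Next multiple of 6 is 18 (not reached); still 2 fragment(s).
Step 4: advance 14 -> fork_pos = 15 + 14 = 29. Reached multiple(s) of 6: 18, 24 -> fragments 3-4 completed (4 total).
Final fork_pos = 29, so 4 fragment(s) are complete. Build each: template segment -> complement -> reverse.
Fragment 1: template[0:6] = AGTATT -> complement TCATAA -> reversed AATACT
Fragment 2: template[6:12] = CTCCCC -> complement GAGGGG -> reversed GGGGAG
Fragment 3: template[12:18] = TGATCA -> complement ACTAGT -> reversed TGATCA
Fragment 4: template[18:24] = CCCTAA -> complement GGGATT -> reversed TTAGGG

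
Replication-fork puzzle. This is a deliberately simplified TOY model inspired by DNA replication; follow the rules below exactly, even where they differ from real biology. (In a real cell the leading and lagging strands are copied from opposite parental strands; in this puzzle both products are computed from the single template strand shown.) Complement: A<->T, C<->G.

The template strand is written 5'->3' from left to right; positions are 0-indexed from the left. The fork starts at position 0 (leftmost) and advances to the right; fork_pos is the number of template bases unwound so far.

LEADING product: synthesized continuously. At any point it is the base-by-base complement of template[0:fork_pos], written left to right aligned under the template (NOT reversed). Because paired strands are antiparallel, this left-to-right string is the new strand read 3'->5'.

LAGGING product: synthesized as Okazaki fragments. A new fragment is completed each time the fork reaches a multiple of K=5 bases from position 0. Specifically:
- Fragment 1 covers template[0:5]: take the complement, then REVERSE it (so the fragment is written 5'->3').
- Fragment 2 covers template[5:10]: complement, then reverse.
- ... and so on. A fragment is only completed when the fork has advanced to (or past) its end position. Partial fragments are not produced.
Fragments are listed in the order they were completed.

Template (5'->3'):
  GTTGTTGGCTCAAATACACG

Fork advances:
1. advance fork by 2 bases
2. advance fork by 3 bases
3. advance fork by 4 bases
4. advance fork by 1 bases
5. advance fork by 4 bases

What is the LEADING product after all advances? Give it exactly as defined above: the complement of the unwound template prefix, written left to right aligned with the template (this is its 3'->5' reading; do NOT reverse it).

Answer: CAACAACCGAGTTT

Derivation:
Step 1: advance 2 -> fork_pos = 0 + 2 = 2.
Step 2: advance 3 -> fork_pos = 2 + 3 = 5.
Step 3: advance 4 -> fork_pos = 5 + 4 = 9.
Step 4: advance 1 -> fork_pos = 9 + 1 = 10.
Step 5: advance 4 -> fork_pos = 10 + 4 = 14.
Unwound prefix: template[0:14] = GTTGTTGGCTCAAA
Complement it base by base (A<->T, C<->G), keeping left-to-right order:
  [0:5] GTTGT -> CAACA
  [5:10] TGGCT -> ACCGA
  [10:14] CAAA -> GTTT
Concatenate: CAACAACCGAGTTT (length 14; written aligned with the template, i.e. 3'->5').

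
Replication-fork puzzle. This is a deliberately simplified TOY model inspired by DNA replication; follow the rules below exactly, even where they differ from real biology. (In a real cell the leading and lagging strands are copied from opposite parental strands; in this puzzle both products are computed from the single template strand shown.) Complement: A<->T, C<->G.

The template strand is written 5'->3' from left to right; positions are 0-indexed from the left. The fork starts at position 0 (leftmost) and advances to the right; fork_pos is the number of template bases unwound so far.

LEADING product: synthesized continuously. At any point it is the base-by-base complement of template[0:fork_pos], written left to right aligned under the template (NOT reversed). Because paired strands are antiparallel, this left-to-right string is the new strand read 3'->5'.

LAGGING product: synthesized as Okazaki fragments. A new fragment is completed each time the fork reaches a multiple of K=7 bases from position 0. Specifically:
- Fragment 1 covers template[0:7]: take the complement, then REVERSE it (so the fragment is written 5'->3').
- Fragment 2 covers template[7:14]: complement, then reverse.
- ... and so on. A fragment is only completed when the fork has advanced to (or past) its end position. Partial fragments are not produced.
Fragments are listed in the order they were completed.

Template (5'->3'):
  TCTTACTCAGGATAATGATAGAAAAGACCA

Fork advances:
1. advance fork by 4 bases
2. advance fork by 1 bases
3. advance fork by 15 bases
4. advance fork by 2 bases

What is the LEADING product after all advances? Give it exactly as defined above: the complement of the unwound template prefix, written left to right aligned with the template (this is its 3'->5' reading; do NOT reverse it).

Answer: AGAATGAGTCCTATTACTATCT

Derivation:
Step 1: advance 4 -> fork_pos = 0 + 4 = 4.
Step 2: advance 1 -> fork_pos = 4 + 1 = 5.
Step 3: advance 15 -> fork_pos = 5 + 15 = 20.
Step 4: advance 2 -> fork_pos = 20 + 2 = 22.
Unwound prefix: template[0:22] = TCTTACTCAGGATAATGATAGA
Complement it base by base (A<->T, C<->G), keeping left-to-right order:
  [0:5] TCTTA -> AGAAT
  [5:10] CTCAG -> GAGTC
  [10:15] GATAA -> CTATT
  [15:20] TGATA -> ACTAT
  [20:22] GA -> CT
Concatenate: AGAATGAGTCCTATTACTATCT (length 22; written aligned with the template, i.e. 3'->5').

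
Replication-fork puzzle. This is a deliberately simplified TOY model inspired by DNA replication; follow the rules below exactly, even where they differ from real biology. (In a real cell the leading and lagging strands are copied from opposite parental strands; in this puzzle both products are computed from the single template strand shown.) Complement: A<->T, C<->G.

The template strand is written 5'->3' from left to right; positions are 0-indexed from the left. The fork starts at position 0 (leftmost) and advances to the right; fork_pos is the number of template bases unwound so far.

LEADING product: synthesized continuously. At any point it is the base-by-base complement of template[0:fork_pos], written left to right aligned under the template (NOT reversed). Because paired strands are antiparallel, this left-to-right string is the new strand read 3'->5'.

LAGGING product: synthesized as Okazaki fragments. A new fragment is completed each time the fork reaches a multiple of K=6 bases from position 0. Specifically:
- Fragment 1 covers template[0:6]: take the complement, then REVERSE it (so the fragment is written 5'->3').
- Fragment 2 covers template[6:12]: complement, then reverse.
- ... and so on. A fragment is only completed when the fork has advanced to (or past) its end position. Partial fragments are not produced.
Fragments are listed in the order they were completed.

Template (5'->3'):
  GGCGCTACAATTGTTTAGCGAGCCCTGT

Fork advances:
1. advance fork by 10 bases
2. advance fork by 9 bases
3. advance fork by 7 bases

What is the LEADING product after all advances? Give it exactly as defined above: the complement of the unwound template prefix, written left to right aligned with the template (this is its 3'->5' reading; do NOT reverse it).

Step 1: advance 10 -> fork_pos = 0 + 10 = 10.
Step 2: advance 9 -> fork_pos = 10 + 9 = 19.
Step 3: advance 7 -> fork_pos = 19 + 7 = 26.
Unwound prefix: template[0:26] = GGCGCTACAATTGTTTAGCGAGCCCT
Complement it base by base (A<->T, C<->G), keeping left-to-right order:
  [0:5] GGCGC -> CCGCG
  [5:10] TACAA -> ATGTT
  [10:15] TTGTT -> AACAA
  [15:20] TAGCG -> ATCGC
  [20:25] AGCCC -> TCGGG
  [25:26] T -> A
Concatenate: CCGCGATGTTAACAAATCGCTCGGGA (length 26; written aligned with the template, i.e. 3'->5').

Answer: CCGCGATGTTAACAAATCGCTCGGGA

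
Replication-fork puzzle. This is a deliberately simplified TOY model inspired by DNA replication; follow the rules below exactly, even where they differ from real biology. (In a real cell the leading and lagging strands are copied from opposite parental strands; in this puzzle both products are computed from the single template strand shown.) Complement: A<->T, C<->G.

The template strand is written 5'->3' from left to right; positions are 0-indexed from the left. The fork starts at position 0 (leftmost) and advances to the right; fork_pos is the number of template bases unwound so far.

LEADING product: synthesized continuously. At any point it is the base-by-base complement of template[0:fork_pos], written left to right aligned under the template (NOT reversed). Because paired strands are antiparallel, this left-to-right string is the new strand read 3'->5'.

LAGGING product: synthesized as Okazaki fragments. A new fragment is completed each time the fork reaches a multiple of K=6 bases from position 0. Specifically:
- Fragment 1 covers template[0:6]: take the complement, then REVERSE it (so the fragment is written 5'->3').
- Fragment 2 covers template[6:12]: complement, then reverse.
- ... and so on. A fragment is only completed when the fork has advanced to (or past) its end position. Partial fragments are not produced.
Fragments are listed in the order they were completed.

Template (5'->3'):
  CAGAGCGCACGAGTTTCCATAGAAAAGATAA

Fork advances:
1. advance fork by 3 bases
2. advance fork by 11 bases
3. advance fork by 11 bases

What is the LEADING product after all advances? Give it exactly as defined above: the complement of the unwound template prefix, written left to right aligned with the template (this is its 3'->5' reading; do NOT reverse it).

Answer: GTCTCGCGTGCTCAAAGGTATCTTT

Derivation:
Step 1: advance 3 -> fork_pos = 0 + 3 = 3.
Step 2: advance 11 -> fork_pos = 3 + 11 = 14.
Step 3: advance 11 -> fork_pos = 14 + 11 = 25.
Unwound prefix: template[0:25] = CAGAGCGCACGAGTTTCCATAGAAA
Complement it base by base (A<->T, C<->G), keeping left-to-right order:
  [0:5] CAGAG -> GTCTC
  [5:10] CGCAC -> GCGTG
  [10:15] GAGTT -> CTCAA
  [15:20] TCCAT -> AGGTA
  [20:25] AGAAA -> TCTTT
Concatenate: GTCTCGCGTGCTCAAAGGTATCTTT (length 25; written aligned with the template, i.e. 3'->5').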